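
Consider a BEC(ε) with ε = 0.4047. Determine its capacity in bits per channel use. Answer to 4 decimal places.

0.5953 bits

Binary erasure channel: capacity C = 1 − ε.
C = 1 − 0.4047 = 0.5953 bits per channel use.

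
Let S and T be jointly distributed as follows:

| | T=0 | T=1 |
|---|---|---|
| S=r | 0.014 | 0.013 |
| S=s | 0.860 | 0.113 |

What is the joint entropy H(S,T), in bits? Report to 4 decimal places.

0.7102 bits

H(S,T) = −Σ p(x,y)·log₂ p(x,y) over all 4 cells.
  cell (r,0): −0.014·log₂0.014 = 0.08622
  cell (r,1): −0.013·log₂0.013 = 0.08145
  cell (s,0): −0.860·log₂0.860 = 0.18713
  cell (s,1): −0.113·log₂0.113 = 0.35545
Sum = 0.7102 bits.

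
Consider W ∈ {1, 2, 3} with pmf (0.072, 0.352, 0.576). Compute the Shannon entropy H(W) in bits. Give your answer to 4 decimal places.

H(W) = −Σ p·log₂ p.
  −(0.072)·log₂(0.072) = 0.27330
  −(0.352)·log₂(0.352) = 0.53024
  −(0.576)·log₂(0.576) = 0.45841
Sum: 0.27330 + 0.53024 + 0.45841 = 1.2620 bits.

1.2620 bits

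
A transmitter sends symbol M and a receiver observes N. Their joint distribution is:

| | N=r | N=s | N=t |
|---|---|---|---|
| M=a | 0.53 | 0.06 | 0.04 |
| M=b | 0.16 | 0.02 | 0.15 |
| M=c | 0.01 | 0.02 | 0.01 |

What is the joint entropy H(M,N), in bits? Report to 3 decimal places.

2.107 bits

H(M,N) = −Σ p(x,y)·log₂ p(x,y) over all 9 cells.
  cell (a,r): −0.53·log₂0.53 = 0.4854
  cell (a,s): −0.06·log₂0.06 = 0.2435
  cell (a,t): −0.04·log₂0.04 = 0.1858
  cell (b,r): −0.16·log₂0.16 = 0.4230
  cell (b,s): −0.02·log₂0.02 = 0.1129
  cell (b,t): −0.15·log₂0.15 = 0.4105
  cell (c,r): −0.01·log₂0.01 = 0.0664
  cell (c,s): −0.02·log₂0.02 = 0.1129
  cell (c,t): −0.01·log₂0.01 = 0.0664
Sum = 2.107 bits.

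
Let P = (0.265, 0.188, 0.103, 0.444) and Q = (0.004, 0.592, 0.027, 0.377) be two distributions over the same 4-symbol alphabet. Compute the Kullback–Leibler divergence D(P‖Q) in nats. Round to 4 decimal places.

D(P‖Q) = Σ p·ln(p/q).
  0.265·ln(0.265/0.004) = 1.11126
  0.188·ln(0.188/0.592) = -0.21565
  0.103·ln(0.103/0.027) = 0.13791
  0.444·ln(0.444/0.377) = 0.07263
D(P‖Q) = 1.1061 nats.

1.1061 nats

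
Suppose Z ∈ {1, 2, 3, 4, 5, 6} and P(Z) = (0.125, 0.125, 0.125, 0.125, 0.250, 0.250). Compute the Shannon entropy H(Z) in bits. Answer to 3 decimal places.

2.500 bits

H(Z) = −Σ p·log₂ p.
  −(0.125)·log₂(0.125) = 0.3750
  −(0.125)·log₂(0.125) = 0.3750
  −(0.125)·log₂(0.125) = 0.3750
  −(0.125)·log₂(0.125) = 0.3750
  −(0.250)·log₂(0.250) = 0.5000
  −(0.250)·log₂(0.250) = 0.5000
Sum: 0.3750 + 0.3750 + 0.3750 + 0.3750 + 0.5000 + 0.5000 = 2.500 bits.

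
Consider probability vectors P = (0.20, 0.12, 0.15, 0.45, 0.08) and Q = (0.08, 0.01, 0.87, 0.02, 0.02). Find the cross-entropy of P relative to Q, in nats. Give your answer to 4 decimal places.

H(P,Q) = −Σ p·ln q.
  −0.20·ln(0.08) = 0.50515
  −0.12·ln(0.01) = 0.55262
  −0.15·ln(0.87) = 0.02089
  −0.45·ln(0.02) = 1.76041
  −0.08·ln(0.02) = 0.31296
H(P,Q) = 3.1520 nats.

3.1520 nats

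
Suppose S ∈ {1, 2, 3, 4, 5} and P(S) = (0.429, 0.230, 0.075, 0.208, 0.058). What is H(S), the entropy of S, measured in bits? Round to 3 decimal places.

2.001 bits

H(S) = −Σ p·log₂ p.
  −(0.429)·log₂(0.429) = 0.5238
  −(0.230)·log₂(0.230) = 0.4877
  −(0.075)·log₂(0.075) = 0.2803
  −(0.208)·log₂(0.208) = 0.4712
  −(0.058)·log₂(0.058) = 0.2383
Sum: 0.5238 + 0.4877 + 0.2803 + 0.4712 + 0.2383 = 2.001 bits.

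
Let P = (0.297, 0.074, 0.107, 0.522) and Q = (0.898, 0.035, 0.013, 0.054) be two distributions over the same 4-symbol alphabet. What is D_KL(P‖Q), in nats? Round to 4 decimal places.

D(P‖Q) = Σ p·ln(p/q).
  0.297·ln(0.297/0.898) = -0.32861
  0.074·ln(0.074/0.035) = 0.05541
  0.107·ln(0.107/0.013) = 0.22554
  0.522·ln(0.522/0.054) = 1.18425
D(P‖Q) = 1.1366 nats.

1.1366 nats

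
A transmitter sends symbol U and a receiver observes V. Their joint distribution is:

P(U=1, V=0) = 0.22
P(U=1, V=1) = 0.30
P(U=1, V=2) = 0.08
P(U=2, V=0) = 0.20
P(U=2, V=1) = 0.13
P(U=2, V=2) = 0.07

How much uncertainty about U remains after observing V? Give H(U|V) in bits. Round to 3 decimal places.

Marginals: p(U) = (0.6000, 0.4000), p(V) = (0.4200, 0.4300, 0.1500).
H(U|V) = Σ p(V) · H(U|V=·).
  V=0: p=0.4200, H(U|V=0) = 0.9984
  V=1: p=0.4300, H(U|V=1) = 0.8841
  V=2: p=0.1500, H(U|V=2) = 0.9968
Weighted sum = 0.949 bits.

0.949 bits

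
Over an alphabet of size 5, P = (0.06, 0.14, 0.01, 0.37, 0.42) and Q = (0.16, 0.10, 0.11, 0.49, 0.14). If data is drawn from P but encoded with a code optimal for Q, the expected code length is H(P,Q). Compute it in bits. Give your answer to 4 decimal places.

2.2277 bits

H(P,Q) = −Σ p·log₂ q.
  −0.06·log₂(0.16) = 0.15863
  −0.14·log₂(0.10) = 0.46507
  −0.01·log₂(0.11) = 0.03184
  −0.37·log₂(0.49) = 0.38078
  −0.42·log₂(0.14) = 1.19133
H(P,Q) = 2.2277 bits.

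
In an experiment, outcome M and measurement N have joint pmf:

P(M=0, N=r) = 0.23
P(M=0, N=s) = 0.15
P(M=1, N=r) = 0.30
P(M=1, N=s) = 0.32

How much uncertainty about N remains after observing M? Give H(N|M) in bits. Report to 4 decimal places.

0.9873 bits

Chain rule: H(N|M) = H(M,N) − H(M).
Marginals: p(M) = (0.3800, 0.6200), p(N) = (0.5300, 0.4700).
H(M,N) = 1.9453 bits; H(M) = 0.9580 bits.
H(N|M) = 1.9453 − 0.9580 = 0.9873 bits.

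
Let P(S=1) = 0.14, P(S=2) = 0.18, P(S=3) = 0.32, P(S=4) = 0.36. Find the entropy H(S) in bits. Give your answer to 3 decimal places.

1.899 bits

H(S) = −Σ p·log₂ p.
  −(0.14)·log₂(0.14) = 0.3971
  −(0.18)·log₂(0.18) = 0.4453
  −(0.32)·log₂(0.32) = 0.5260
  −(0.36)·log₂(0.36) = 0.5306
Sum: 0.3971 + 0.4453 + 0.5260 + 0.5306 = 1.899 bits.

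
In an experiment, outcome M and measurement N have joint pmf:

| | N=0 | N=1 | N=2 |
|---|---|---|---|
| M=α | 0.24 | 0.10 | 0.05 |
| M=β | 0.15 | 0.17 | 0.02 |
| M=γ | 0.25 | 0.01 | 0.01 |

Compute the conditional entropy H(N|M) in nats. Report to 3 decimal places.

Marginals: p(M) = (0.3900, 0.3400, 0.2700), p(N) = (0.6400, 0.2800, 0.0800).
H(N|M) = Σ p(M) · H(N|M=·).
  M=α: p=0.3900, H(N|M=α) = 0.9111
  M=β: p=0.3400, H(N|M=β) = 0.8743
  M=γ: p=0.2700, H(N|M=γ) = 0.3154
Weighted sum = 0.738 nats.

0.738 nats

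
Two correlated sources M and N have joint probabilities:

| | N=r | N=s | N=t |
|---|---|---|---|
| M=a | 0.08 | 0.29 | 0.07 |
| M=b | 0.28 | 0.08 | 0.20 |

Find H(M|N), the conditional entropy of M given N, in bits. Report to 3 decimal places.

Marginals: p(M) = (0.4400, 0.5600), p(N) = (0.3600, 0.3700, 0.2700).
H(M|N) = Σ p(N) · H(M|N=·).
  N=r: p=0.3600, H(M|N=r) = 0.7642
  N=s: p=0.3700, H(M|N=s) = 0.7532
  N=t: p=0.2700, H(M|N=t) = 0.8256
Weighted sum = 0.777 bits.

0.777 bits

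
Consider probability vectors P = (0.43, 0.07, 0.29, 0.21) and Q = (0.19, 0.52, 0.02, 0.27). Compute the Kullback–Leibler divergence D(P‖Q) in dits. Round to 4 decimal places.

0.4054 dits

D(P‖Q) = Σ p·log₁₀(p/q).
  0.43·log₁₀(0.43/0.19) = 0.15253
  0.07·log₁₀(0.07/0.52) = -0.06096
  0.29·log₁₀(0.29/0.02) = 0.33680
  0.21·log₁₀(0.21/0.27) = -0.02292
D(P‖Q) = 0.4054 dits.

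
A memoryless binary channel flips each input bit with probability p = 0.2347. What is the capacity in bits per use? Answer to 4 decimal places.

0.2139 bits

Binary symmetric channel: C = 1 − h₂(ε) where h₂ is the binary entropy function.
h₂(0.2347) = −0.2347·log₂0.2347 − 0.7653·log₂0.7653 = 0.7861.
C = 1 − 0.7861 = 0.2139 bits per channel use.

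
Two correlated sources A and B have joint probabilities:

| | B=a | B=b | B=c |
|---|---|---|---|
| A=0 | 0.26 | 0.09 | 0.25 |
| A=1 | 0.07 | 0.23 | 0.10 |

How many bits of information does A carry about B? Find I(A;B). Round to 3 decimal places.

Marginals: p(A) = (0.6000, 0.4000), p(B) = (0.3300, 0.3200, 0.3500).
I(A;B) = H(A) + H(B) − H(A,B).
H(A) = 0.9710, H(B) = 1.5840, H(A,B) = 2.4064.
I(A;B) = 0.9710 + 1.5840 − 2.4064 = 0.149 bits.

0.149 bits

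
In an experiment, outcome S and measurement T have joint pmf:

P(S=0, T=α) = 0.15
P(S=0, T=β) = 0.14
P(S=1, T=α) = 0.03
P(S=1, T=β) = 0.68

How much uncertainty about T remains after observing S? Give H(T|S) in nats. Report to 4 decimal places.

Chain rule: H(T|S) = H(S,T) − H(S).
Marginals: p(S) = (0.2900, 0.7100), p(T) = (0.1800, 0.8200).
H(S,T) = 0.9273 nats; H(S) = 0.6022 nats.
H(T|S) = 0.9273 − 0.6022 = 0.3251 nats.

0.3251 nats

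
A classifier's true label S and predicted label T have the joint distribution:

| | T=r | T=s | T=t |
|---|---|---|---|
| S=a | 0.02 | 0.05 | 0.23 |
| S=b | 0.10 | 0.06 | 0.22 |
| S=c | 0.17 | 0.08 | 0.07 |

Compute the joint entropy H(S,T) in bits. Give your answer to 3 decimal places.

2.868 bits

H(S,T) = −Σ p(x,y)·log₂ p(x,y) over all 9 cells.
  cell (a,r): −0.02·log₂0.02 = 0.1129
  cell (a,s): −0.05·log₂0.05 = 0.2161
  cell (a,t): −0.23·log₂0.23 = 0.4877
  cell (b,r): −0.10·log₂0.10 = 0.3322
  cell (b,s): −0.06·log₂0.06 = 0.2435
  cell (b,t): −0.22·log₂0.22 = 0.4806
  cell (c,r): −0.17·log₂0.17 = 0.4346
  cell (c,s): −0.08·log₂0.08 = 0.2915
  cell (c,t): −0.07·log₂0.07 = 0.2686
Sum = 2.868 bits.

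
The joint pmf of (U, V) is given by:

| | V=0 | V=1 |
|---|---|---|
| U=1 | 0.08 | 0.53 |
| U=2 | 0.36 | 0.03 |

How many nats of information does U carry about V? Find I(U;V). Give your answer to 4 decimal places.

Marginals: p(U) = (0.6100, 0.3900), p(V) = (0.4400, 0.5600).
I(U;V) = H(U) + H(V) − H(U,V).
H(U) = 0.6687, H(V) = 0.6859, H(U,V) = 1.0115.
I(U;V) = 0.6687 + 0.6859 − 1.0115 = 0.3431 nats.

0.3431 nats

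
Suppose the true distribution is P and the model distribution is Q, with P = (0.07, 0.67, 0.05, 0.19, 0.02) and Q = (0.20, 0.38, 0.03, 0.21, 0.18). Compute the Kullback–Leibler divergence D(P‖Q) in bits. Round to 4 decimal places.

0.3882 bits

D(P‖Q) = Σ p·log₂(p/q).
  0.07·log₂(0.07/0.20) = -0.10602
  0.67·log₂(0.67/0.38) = 0.54817
  0.05·log₂(0.05/0.03) = 0.03685
  0.19·log₂(0.19/0.21) = -0.02743
  0.02·log₂(0.02/0.18) = -0.06340
D(P‖Q) = 0.3882 bits.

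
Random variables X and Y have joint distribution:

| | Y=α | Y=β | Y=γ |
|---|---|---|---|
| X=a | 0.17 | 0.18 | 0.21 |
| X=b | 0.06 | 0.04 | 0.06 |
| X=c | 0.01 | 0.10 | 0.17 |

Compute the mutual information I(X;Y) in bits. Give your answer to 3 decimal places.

Marginals: p(X) = (0.5600, 0.1600, 0.2800), p(Y) = (0.2400, 0.3200, 0.4400).
I(X;Y) = H(X) + H(Y) − H(X,Y).
H(X) = 1.4057, H(Y) = 1.5413, H(X,Y) = 2.8588.
I(X;Y) = 1.4057 + 1.5413 − 2.8588 = 0.088 bits.

0.088 bits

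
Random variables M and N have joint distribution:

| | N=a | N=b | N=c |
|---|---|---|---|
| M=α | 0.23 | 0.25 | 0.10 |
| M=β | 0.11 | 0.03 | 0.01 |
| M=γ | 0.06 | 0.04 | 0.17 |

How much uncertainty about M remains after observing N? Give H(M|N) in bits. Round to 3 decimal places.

Marginals: p(M) = (0.5800, 0.1500, 0.2700), p(N) = (0.4000, 0.3200, 0.2800).
H(M|N) = Σ p(N) · H(M|N=·).
  N=a: p=0.4000, H(M|N=a) = 1.3818
  N=b: p=0.3200, H(M|N=b) = 0.9734
  N=c: p=0.2800, H(M|N=c) = 1.1393
Weighted sum = 1.183 bits.

1.183 bits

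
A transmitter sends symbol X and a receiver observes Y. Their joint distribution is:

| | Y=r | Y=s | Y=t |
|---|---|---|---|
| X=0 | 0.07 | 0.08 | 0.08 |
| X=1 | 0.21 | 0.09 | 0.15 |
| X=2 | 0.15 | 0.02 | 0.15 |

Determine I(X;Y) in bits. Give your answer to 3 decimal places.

0.060 bits

Marginals: p(X) = (0.2300, 0.4500, 0.3200), p(Y) = (0.4300, 0.1900, 0.3800).
I(X;Y) = H(X) + H(Y) − H(X,Y).
H(X) = 1.5321, H(Y) = 1.5092, H(X,Y) = 2.9816.
I(X;Y) = 1.5321 + 1.5092 − 2.9816 = 0.060 bits.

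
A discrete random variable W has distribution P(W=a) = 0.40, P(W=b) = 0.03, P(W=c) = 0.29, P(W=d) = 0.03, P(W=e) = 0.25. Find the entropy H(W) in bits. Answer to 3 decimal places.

1.850 bits

H(W) = −Σ p·log₂ p.
  −(0.40)·log₂(0.40) = 0.5288
  −(0.03)·log₂(0.03) = 0.1518
  −(0.29)·log₂(0.29) = 0.5179
  −(0.03)·log₂(0.03) = 0.1518
  −(0.25)·log₂(0.25) = 0.5000
Sum: 0.5288 + 0.1518 + 0.5179 + 0.1518 + 0.5000 = 1.850 bits.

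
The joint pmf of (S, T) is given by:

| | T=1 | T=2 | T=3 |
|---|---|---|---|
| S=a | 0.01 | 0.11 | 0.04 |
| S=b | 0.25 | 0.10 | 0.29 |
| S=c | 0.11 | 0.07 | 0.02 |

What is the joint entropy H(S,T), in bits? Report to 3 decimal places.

H(S,T) = −Σ p(x,y)·log₂ p(x,y) over all 9 cells.
  cell (a,1): −0.01·log₂0.01 = 0.0664
  cell (a,2): −0.11·log₂0.11 = 0.3503
  cell (a,3): −0.04·log₂0.04 = 0.1858
  cell (b,1): −0.25·log₂0.25 = 0.5000
  cell (b,2): −0.10·log₂0.10 = 0.3322
  cell (b,3): −0.29·log₂0.29 = 0.5179
  cell (c,1): −0.11·log₂0.11 = 0.3503
  cell (c,2): −0.07·log₂0.07 = 0.2686
  cell (c,3): −0.02·log₂0.02 = 0.1129
Sum = 2.684 bits.

2.684 bits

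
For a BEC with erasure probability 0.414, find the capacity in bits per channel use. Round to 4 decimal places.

0.5860 bits

Binary erasure channel: capacity C = 1 − ε.
C = 1 − 0.414 = 0.5860 bits per channel use.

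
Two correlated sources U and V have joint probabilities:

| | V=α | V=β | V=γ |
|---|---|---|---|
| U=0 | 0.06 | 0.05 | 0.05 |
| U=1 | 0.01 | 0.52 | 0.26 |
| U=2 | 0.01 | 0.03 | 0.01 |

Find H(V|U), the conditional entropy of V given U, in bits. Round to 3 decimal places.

Marginals: p(U) = (0.1600, 0.7900, 0.0500), p(V) = (0.0800, 0.6000, 0.3200).
H(V|U) = Σ p(U) · H(V|U=·).
  U=0: p=0.1600, H(V|U=0) = 1.5794
  U=1: p=0.7900, H(V|U=1) = 1.0046
  U=2: p=0.0500, H(V|U=2) = 1.3710
Weighted sum = 1.115 bits.

1.115 bits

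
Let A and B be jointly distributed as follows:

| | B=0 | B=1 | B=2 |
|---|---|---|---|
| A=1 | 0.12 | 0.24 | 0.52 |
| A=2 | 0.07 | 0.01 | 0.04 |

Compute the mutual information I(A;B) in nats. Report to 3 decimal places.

Marginals: p(A) = (0.8800, 0.1200), p(B) = (0.1900, 0.2500, 0.5600).
I(A;B) = Σ p(x,y)·ln[p(x,y)/(p(x)p(y))].
  (1,0): 0.12·ln(0.7177) = -0.0398
  (1,1): 0.24·ln(1.0909) = 0.0209
  (1,2): 0.52·ln(1.0552) = 0.0279
  (2,0): 0.07·ln(3.0702) = 0.0785
  (2,1): 0.01·ln(0.3333) = -0.0110
  (2,2): 0.04·ln(0.5952) = -0.0208
Sum = 0.056 nats.

0.056 nats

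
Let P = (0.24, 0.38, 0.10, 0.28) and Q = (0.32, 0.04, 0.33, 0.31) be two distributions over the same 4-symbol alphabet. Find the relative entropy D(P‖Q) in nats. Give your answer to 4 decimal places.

0.6386 nats

D(P‖Q) = Σ p·ln(p/q).
  0.24·ln(0.24/0.32) = -0.06904
  0.38·ln(0.38/0.04) = 0.85549
  0.10·ln(0.10/0.33) = -0.11939
  0.28·ln(0.28/0.31) = -0.02850
D(P‖Q) = 0.6386 nats.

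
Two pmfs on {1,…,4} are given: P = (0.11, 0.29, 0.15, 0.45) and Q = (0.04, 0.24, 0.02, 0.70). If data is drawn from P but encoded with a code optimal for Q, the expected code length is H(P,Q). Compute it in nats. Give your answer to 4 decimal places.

1.5152 nats

H(P,Q) = −Σ p·ln q.
  −0.11·ln(0.04) = 0.35408
  −0.29·ln(0.24) = 0.41386
  −0.15·ln(0.02) = 0.58680
  −0.45·ln(0.70) = 0.16050
H(P,Q) = 1.5152 nats.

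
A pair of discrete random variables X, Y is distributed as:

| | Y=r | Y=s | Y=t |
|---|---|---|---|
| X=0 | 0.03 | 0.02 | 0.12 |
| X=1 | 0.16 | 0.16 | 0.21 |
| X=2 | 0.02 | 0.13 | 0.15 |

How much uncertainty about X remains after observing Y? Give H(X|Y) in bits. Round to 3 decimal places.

1.352 bits

Chain rule: H(X|Y) = H(X,Y) − H(Y).
Marginals: p(X) = (0.1700, 0.5300, 0.3000), p(Y) = (0.2100, 0.3100, 0.4800).
H(X,Y) = 2.8566 bits; H(Y) = 1.5049 bits.
H(X|Y) = 2.8566 − 1.5049 = 1.352 bits.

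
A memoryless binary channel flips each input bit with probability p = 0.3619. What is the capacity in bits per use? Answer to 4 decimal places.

0.0558 bits

Binary symmetric channel: C = 1 − h₂(ε) where h₂ is the binary entropy function.
h₂(0.3619) = −0.3619·log₂0.3619 − 0.6381·log₂0.6381 = 0.9442.
C = 1 − 0.9442 = 0.0558 bits per channel use.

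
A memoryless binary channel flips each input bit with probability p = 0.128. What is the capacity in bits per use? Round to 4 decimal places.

Binary symmetric channel: C = 1 − h₂(ε) where h₂ is the binary entropy function.
h₂(0.128) = −0.128·log₂0.128 − 0.872·log₂0.872 = 0.5519.
C = 1 − 0.5519 = 0.4481 bits per channel use.

0.4481 bits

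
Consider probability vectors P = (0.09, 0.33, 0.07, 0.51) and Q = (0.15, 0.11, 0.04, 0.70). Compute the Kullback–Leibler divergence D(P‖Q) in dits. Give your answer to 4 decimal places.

0.0844 dits

D(P‖Q) = Σ p·log₁₀(p/q).
  0.09·log₁₀(0.09/0.15) = -0.01997
  0.33·log₁₀(0.33/0.11) = 0.15745
  0.07·log₁₀(0.07/0.04) = 0.01701
  0.51·log₁₀(0.51/0.70) = -0.07014
D(P‖Q) = 0.0844 dits.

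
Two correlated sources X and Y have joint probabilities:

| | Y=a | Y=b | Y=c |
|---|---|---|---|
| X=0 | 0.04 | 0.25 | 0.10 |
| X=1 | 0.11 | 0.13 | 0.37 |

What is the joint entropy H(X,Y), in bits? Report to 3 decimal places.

H(X,Y) = −Σ p(x,y)·log₂ p(x,y) over all 6 cells.
  cell (0,a): −0.04·log₂0.04 = 0.1858
  cell (0,b): −0.25·log₂0.25 = 0.5000
  cell (0,c): −0.10·log₂0.10 = 0.3322
  cell (1,a): −0.11·log₂0.11 = 0.3503
  cell (1,b): −0.13·log₂0.13 = 0.3826
  cell (1,c): −0.37·log₂0.37 = 0.5307
Sum = 2.282 bits.

2.282 bits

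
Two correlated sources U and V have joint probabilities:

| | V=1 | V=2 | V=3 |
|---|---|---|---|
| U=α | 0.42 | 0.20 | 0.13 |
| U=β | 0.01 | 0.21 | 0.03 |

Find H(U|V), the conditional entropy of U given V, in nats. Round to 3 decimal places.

Chain rule: H(U|V) = H(U,V) − H(V).
Marginals: p(U) = (0.7500, 0.2500), p(V) = (0.4300, 0.4100, 0.1600).
H(U,V) = 1.4305 nats; H(V) = 1.0217 nats.
H(U|V) = 1.4305 − 1.0217 = 0.409 nats.

0.409 nats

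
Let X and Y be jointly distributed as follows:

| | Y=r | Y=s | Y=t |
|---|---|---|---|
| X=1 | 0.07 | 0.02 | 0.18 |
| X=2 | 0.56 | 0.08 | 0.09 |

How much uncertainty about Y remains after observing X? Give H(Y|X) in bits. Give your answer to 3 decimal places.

1.058 bits

Marginals: p(X) = (0.2700, 0.7300), p(Y) = (0.6300, 0.1000, 0.2700).
H(Y|X) = Σ p(X) · H(Y|X=·).
  X=1: p=0.2700, H(Y|X=1) = 1.1730
  X=2: p=0.7300, H(Y|X=2) = 1.0153
Weighted sum = 1.058 bits.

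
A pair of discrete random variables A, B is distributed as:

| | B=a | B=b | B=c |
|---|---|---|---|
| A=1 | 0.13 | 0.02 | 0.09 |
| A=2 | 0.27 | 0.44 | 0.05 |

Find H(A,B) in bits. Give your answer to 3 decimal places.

H(A,B) = −Σ p(x,y)·log₂ p(x,y) over all 6 cells.
  cell (1,a): −0.13·log₂0.13 = 0.3826
  cell (1,b): −0.02·log₂0.02 = 0.1129
  cell (1,c): −0.09·log₂0.09 = 0.3127
  cell (2,a): −0.27·log₂0.27 = 0.5100
  cell (2,b): −0.44·log₂0.44 = 0.5211
  cell (2,c): −0.05·log₂0.05 = 0.2161
Sum = 2.055 bits.

2.055 bits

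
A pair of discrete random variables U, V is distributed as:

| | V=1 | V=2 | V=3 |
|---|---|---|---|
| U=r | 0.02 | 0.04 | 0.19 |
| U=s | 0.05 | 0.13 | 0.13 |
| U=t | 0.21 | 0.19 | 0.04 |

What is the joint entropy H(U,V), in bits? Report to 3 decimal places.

2.849 bits

H(U,V) = −Σ p(x,y)·log₂ p(x,y) over all 9 cells.
  cell (r,1): −0.02·log₂0.02 = 0.1129
  cell (r,2): −0.04·log₂0.04 = 0.1858
  cell (r,3): −0.19·log₂0.19 = 0.4552
  cell (s,1): −0.05·log₂0.05 = 0.2161
  cell (s,2): −0.13·log₂0.13 = 0.3826
  cell (s,3): −0.13·log₂0.13 = 0.3826
  cell (t,1): −0.21·log₂0.21 = 0.4728
  cell (t,2): −0.19·log₂0.19 = 0.4552
  cell (t,3): −0.04·log₂0.04 = 0.1858
Sum = 2.849 bits.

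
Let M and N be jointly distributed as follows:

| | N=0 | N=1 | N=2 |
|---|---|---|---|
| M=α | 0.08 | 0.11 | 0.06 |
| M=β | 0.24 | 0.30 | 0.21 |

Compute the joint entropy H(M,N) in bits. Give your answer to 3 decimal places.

H(M,N) = −Σ p(x,y)·log₂ p(x,y) over all 6 cells.
  cell (α,0): −0.08·log₂0.08 = 0.2915
  cell (α,1): −0.11·log₂0.11 = 0.3503
  cell (α,2): −0.06·log₂0.06 = 0.2435
  cell (β,0): −0.24·log₂0.24 = 0.4941
  cell (β,1): −0.30·log₂0.30 = 0.5211
  cell (β,2): −0.21·log₂0.21 = 0.4728
Sum = 2.373 bits.

2.373 bits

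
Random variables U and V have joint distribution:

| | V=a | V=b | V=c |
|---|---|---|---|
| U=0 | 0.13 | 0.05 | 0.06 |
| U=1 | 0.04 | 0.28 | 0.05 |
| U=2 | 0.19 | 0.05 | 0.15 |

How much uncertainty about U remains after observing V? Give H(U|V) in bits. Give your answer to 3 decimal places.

Chain rule: H(U|V) = H(U,V) − H(V).
Marginals: p(U) = (0.2400, 0.3700, 0.3900), p(V) = (0.3600, 0.3800, 0.2600).
H(U,V) = 2.8402 bits; H(V) = 1.5664 bits.
H(U|V) = 2.8402 − 1.5664 = 1.274 bits.

1.274 bits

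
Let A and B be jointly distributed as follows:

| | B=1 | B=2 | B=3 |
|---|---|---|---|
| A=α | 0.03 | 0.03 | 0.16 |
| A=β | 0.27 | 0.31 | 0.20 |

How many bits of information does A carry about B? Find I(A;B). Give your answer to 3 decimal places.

Marginals: p(A) = (0.2200, 0.7800), p(B) = (0.3000, 0.3400, 0.3600).
I(A;B) = Σ p(x,y)·log₂[p(x,y)/(p(x)p(y))].
  (α,1): 0.03·log₂(0.4545) = -0.0341
  (α,2): 0.03·log₂(0.4011) = -0.0395
  (α,3): 0.16·log₂(2.0202) = 0.1623
  (β,1): 0.27·log₂(1.1538) = 0.0557
  (β,2): 0.31·log₂(1.1689) = 0.0698
  (β,3): 0.20·log₂(0.7123) = -0.0979
Sum = 0.116 bits.

0.116 bits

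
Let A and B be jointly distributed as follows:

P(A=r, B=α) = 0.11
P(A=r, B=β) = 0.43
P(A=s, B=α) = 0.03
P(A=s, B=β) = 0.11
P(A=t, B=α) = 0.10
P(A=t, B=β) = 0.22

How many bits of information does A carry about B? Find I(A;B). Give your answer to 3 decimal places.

Marginals: p(A) = (0.5400, 0.1400, 0.3200), p(B) = (0.2400, 0.7600).
I(A;B) = H(A) + H(B) − H(A,B).
H(A) = 1.4032, H(B) = 0.7950, H(A,B) = 2.1887.
I(A;B) = 1.4032 + 0.7950 − 2.1887 = 0.010 bits.

0.010 bits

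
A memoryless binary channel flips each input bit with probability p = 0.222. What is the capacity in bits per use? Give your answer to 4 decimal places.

0.2362 bits

Binary symmetric channel: C = 1 − h₂(ε) where h₂ is the binary entropy function.
h₂(0.222) = −0.222·log₂0.222 − 0.778·log₂0.778 = 0.7638.
C = 1 − 0.7638 = 0.2362 bits per channel use.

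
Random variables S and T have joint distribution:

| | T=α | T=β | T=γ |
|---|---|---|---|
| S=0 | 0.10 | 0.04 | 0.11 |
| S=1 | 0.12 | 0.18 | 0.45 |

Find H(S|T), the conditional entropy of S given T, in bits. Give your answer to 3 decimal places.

Chain rule: H(S|T) = H(S,T) − H(T).
Marginals: p(S) = (0.2500, 0.7500), p(T) = (0.2200, 0.2200, 0.5600).
H(S,T) = 2.1990 bits; H(T) = 1.4296 bits.
H(S|T) = 2.1990 − 1.4296 = 0.769 bits.

0.769 bits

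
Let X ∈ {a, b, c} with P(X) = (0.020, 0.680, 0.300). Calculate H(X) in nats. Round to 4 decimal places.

H(X) = −Σ p·ln p.
  −(0.020)·ln(0.020) = 0.07824
  −(0.680)·ln(0.680) = 0.26225
  −(0.300)·ln(0.300) = 0.36119
Sum: 0.07824 + 0.26225 + 0.36119 = 0.7017 nats.

0.7017 nats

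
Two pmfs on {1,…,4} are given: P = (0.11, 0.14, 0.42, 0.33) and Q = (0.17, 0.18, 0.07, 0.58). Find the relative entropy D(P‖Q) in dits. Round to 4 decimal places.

D(P‖Q) = Σ p·log₁₀(p/q).
  0.11·log₁₀(0.11/0.17) = -0.02080
  0.14·log₁₀(0.14/0.18) = -0.01528
  0.42·log₁₀(0.42/0.07) = 0.32682
  0.33·log₁₀(0.33/0.58) = -0.08082
D(P‖Q) = 0.2099 dits.

0.2099 dits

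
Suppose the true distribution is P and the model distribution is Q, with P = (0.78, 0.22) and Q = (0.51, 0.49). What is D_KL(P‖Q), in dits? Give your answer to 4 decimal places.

D(P‖Q) = Σ p·log₁₀(p/q).
  0.78·log₁₀(0.78/0.51) = 0.14393
  0.22·log₁₀(0.22/0.49) = -0.07651
D(P‖Q) = 0.0674 dits.

0.0674 dits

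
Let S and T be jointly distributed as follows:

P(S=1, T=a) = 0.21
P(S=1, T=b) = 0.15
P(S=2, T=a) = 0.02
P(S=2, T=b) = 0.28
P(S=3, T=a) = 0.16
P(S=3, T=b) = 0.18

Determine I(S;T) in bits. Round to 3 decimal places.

Marginals: p(S) = (0.3600, 0.3000, 0.3400), p(T) = (0.3900, 0.6100).
I(S;T) = Σ p(x,y)·log₂[p(x,y)/(p(x)p(y))].
  (1,a): 0.21·log₂(1.4957) = 0.1220
  (1,b): 0.15·log₂(0.6831) = -0.0825
  (2,a): 0.02·log₂(0.1709) = -0.0510
  (2,b): 0.28·log₂(1.5301) = 0.1718
  (3,a): 0.16·log₂(1.2066) = 0.0434
  (3,b): 0.18·log₂(0.8679) = -0.0368
Sum = 0.167 bits.

0.167 bits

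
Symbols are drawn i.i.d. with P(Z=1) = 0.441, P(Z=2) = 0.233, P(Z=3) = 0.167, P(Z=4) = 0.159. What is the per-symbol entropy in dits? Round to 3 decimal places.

0.561 dits

H(Z) = −Σ p·log₁₀ p.
  −(0.441)·log₁₀(0.441) = 0.1568
  −(0.233)·log₁₀(0.233) = 0.1474
  −(0.167)·log₁₀(0.167) = 0.1298
  −(0.159)·log₁₀(0.159) = 0.1270
Sum: 0.1568 + 0.1474 + 0.1298 + 0.1270 = 0.561 dits.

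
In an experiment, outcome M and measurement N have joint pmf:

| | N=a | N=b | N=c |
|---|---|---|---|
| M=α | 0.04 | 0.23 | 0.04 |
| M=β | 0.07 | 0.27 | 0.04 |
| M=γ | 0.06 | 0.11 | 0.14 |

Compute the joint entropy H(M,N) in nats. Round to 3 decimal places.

1.951 nats

H(M,N) = −Σ p(x,y)·ln p(x,y) over all 9 cells.
  cell (α,a): −0.04·ln0.04 = 0.1288
  cell (α,b): −0.23·ln0.23 = 0.3380
  cell (α,c): −0.04·ln0.04 = 0.1288
  cell (β,a): −0.07·ln0.07 = 0.1861
  cell (β,b): −0.27·ln0.27 = 0.3535
  cell (β,c): −0.04·ln0.04 = 0.1288
  cell (γ,a): −0.06·ln0.06 = 0.1688
  cell (γ,b): −0.11·ln0.11 = 0.2428
  cell (γ,c): −0.14·ln0.14 = 0.2753
Sum = 1.951 nats.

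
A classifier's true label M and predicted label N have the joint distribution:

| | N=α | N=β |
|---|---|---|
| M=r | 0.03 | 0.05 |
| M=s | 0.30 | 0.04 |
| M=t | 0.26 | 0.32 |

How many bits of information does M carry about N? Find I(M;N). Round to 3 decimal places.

0.147 bits

Marginals: p(M) = (0.0800, 0.3400, 0.5800), p(N) = (0.5900, 0.4100).
I(M;N) = Σ p(x,y)·log₂[p(x,y)/(p(x)p(y))].
  (r,α): 0.03·log₂(0.6356) = -0.0196
  (r,β): 0.05·log₂(1.5244) = 0.0304
  (s,α): 0.30·log₂(1.4955) = 0.1742
  (s,β): 0.04·log₂(0.2869) = -0.0720
  (t,α): 0.26·log₂(0.7598) = -0.1030
  (t,β): 0.32·log₂(1.3457) = 0.1371
Sum = 0.147 bits.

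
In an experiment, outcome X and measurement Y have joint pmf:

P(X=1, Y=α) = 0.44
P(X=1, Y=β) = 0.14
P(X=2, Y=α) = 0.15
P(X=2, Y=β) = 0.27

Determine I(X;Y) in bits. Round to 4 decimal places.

0.1191 bits

Marginals: p(X) = (0.5800, 0.4200), p(Y) = (0.5900, 0.4100).
I(X;Y) = Σ p(x,y)·log₂[p(x,y)/(p(x)p(y))].
  (1,α): 0.44·log₂(1.2858) = 0.15957
  (1,β): 0.14·log₂(0.5887) = -0.10701
  (2,α): 0.15·log₂(0.6053) = -0.10863
  (2,β): 0.27·log₂(1.5679) = 0.17520
Sum = 0.1191 bits.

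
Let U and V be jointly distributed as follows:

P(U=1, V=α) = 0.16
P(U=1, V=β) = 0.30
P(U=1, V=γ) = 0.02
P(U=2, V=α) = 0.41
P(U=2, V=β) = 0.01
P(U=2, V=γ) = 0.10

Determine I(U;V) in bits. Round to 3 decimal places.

0.369 bits

Marginals: p(U) = (0.4800, 0.5200), p(V) = (0.5700, 0.3100, 0.1200).
I(U;V) = Σ p(x,y)·log₂[p(x,y)/(p(x)p(y))].
  (1,α): 0.16·log₂(0.5848) = -0.1238
  (1,β): 0.30·log₂(2.0161) = 0.3035
  (1,γ): 0.02·log₂(0.3472) = -0.0305
  (2,α): 0.41·log₂(1.3833) = 0.1919
  (2,β): 0.01·log₂(0.0620) = -0.0401
  (2,γ): 0.10·log₂(1.6026) = 0.0680
Sum = 0.369 bits.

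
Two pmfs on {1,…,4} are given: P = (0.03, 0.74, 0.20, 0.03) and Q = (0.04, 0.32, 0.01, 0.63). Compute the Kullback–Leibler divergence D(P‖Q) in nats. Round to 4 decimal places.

D(P‖Q) = Σ p·ln(p/q).
  0.03·ln(0.03/0.04) = -0.00863
  0.74·ln(0.74/0.32) = 0.62036
  0.20·ln(0.20/0.01) = 0.59915
  0.03·ln(0.03/0.63) = -0.09134
D(P‖Q) = 1.1195 nats.

1.1195 nats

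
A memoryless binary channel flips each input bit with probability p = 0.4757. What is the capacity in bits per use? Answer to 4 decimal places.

0.0017 bits

Binary symmetric channel: C = 1 − h₂(ε) where h₂ is the binary entropy function.
h₂(0.4757) = −0.4757·log₂0.4757 − 0.5243·log₂0.5243 = 0.9983.
C = 1 − 0.9983 = 0.0017 bits per channel use.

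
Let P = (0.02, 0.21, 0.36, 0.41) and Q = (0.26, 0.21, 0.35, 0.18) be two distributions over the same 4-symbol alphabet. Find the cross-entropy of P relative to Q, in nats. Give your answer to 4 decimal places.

1.4357 nats

H(P,Q) = −Σ p·ln q.
  −0.02·ln(0.26) = 0.02694
  −0.21·ln(0.21) = 0.32774
  −0.36·ln(0.35) = 0.37794
  −0.41·ln(0.18) = 0.70307
H(P,Q) = 1.4357 nats.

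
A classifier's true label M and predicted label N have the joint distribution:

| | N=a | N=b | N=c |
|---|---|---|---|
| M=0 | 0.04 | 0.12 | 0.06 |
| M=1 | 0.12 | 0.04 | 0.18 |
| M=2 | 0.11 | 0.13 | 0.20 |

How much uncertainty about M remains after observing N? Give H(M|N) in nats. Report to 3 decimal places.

1.000 nats

Marginals: p(M) = (0.2200, 0.3400, 0.4400), p(N) = (0.2700, 0.2900, 0.4400).
H(M|N) = Σ p(N) · H(M|N=·).
  N=a: p=0.2700, H(M|N=a) = 1.0091
  N=b: p=0.2900, H(M|N=b) = 0.9980
  N=c: p=0.4400, H(M|N=c) = 0.9957
Weighted sum = 1.000 nats.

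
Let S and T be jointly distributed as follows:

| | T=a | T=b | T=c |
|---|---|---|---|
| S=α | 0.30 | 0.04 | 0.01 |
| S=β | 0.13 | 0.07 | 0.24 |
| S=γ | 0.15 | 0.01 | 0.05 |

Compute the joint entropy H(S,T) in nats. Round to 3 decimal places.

1.810 nats

H(S,T) = −Σ p(x,y)·ln p(x,y) over all 9 cells.
  cell (α,a): −0.30·ln0.30 = 0.3612
  cell (α,b): −0.04·ln0.04 = 0.1288
  cell (α,c): −0.01·ln0.01 = 0.0461
  cell (β,a): −0.13·ln0.13 = 0.2652
  cell (β,b): −0.07·ln0.07 = 0.1861
  cell (β,c): −0.24·ln0.24 = 0.3425
  cell (γ,a): −0.15·ln0.15 = 0.2846
  cell (γ,b): −0.01·ln0.01 = 0.0461
  cell (γ,c): −0.05·ln0.05 = 0.1498
Sum = 1.810 nats.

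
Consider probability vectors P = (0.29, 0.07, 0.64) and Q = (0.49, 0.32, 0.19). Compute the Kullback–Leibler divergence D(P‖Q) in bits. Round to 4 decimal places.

0.7484 bits

D(P‖Q) = Σ p·log₂(p/q).
  0.29·log₂(0.29/0.49) = -0.21945
  0.07·log₂(0.07/0.32) = -0.15349
  0.64·log₂(0.64/0.19) = 1.12133
D(P‖Q) = 0.7484 bits.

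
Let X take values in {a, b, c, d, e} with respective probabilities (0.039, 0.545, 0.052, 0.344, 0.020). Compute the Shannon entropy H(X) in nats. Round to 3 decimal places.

H(X) = −Σ p·ln p.
  −(0.039)·ln(0.039) = 0.1265
  −(0.545)·ln(0.545) = 0.3308
  −(0.052)·ln(0.052) = 0.1537
  −(0.344)·ln(0.344) = 0.3671
  −(0.020)·ln(0.020) = 0.0782
Sum: 0.1265 + 0.3308 + 0.1537 + 0.3671 + 0.0782 = 1.056 nats.

1.056 nats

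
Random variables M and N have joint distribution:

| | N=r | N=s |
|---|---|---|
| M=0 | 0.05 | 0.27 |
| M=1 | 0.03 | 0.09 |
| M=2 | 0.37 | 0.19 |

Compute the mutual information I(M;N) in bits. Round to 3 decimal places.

0.178 bits

Marginals: p(M) = (0.3200, 0.1200, 0.5600), p(N) = (0.4500, 0.5500).
I(M;N) = Σ p(x,y)·log₂[p(x,y)/(p(x)p(y))].
  (0,r): 0.05·log₂(0.3472) = -0.0763
  (0,s): 0.27·log₂(1.5341) = 0.1667
  (1,r): 0.03·log₂(0.5556) = -0.0254
  (1,s): 0.09·log₂(1.3636) = 0.0403
  (2,r): 0.37·log₂(1.4683) = 0.2050
  (2,s): 0.19·log₂(0.6169) = -0.1324
Sum = 0.178 bits.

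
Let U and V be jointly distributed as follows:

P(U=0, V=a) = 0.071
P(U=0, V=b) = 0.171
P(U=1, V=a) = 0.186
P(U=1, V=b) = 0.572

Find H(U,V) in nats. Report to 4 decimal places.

1.1222 nats

H(U,V) = −Σ p(x,y)·ln p(x,y) over all 4 cells.
  cell (0,a): −0.071·ln0.071 = 0.18780
  cell (0,b): −0.171·ln0.171 = 0.30200
  cell (1,a): −0.186·ln0.186 = 0.31285
  cell (1,b): −0.572·ln0.572 = 0.31953
Sum = 1.1222 nats.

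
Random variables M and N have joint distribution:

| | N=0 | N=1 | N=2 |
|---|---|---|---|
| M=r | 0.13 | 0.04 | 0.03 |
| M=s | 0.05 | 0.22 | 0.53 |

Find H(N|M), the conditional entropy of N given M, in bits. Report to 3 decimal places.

Chain rule: H(N|M) = H(M,N) − H(M).
Marginals: p(M) = (0.2000, 0.8000), p(N) = (0.1800, 0.2600, 0.5600).
H(M,N) = 1.9023 bits; H(M) = 0.7219 bits.
H(N|M) = 1.9023 − 0.7219 = 1.180 bits.

1.180 bits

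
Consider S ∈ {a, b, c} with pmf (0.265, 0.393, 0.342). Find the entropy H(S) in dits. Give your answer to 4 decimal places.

H(S) = −Σ p·log₁₀ p.
  −(0.265)·log₁₀(0.265) = 0.15284
  −(0.393)·log₁₀(0.393) = 0.15940
  −(0.342)·log₁₀(0.342) = 0.15936
Sum: 0.15284 + 0.15940 + 0.15936 = 0.4716 dits.

0.4716 dits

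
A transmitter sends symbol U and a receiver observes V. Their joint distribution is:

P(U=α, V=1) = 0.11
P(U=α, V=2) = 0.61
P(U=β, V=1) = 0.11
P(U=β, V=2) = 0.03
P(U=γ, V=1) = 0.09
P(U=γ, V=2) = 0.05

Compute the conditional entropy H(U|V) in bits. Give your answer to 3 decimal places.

0.923 bits

Marginals: p(U) = (0.7200, 0.1400, 0.1400), p(V) = (0.3100, 0.6900).
H(U|V) = Σ p(V) · H(U|V=·).
  V=1: p=0.3100, H(U|V=1) = 1.5788
  V=2: p=0.6900, H(U|V=2) = 0.6282
Weighted sum = 0.923 bits.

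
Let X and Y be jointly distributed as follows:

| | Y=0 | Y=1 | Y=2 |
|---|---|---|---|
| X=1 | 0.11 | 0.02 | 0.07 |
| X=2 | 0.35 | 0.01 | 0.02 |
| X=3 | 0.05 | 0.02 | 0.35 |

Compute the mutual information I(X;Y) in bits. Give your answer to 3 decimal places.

Marginals: p(X) = (0.2000, 0.3800, 0.4200), p(Y) = (0.5100, 0.0500, 0.4400).
I(X;Y) = Σ p(x,y)·log₂[p(x,y)/(p(x)p(y))].
  (1,0): 0.11·log₂(1.0784) = 0.0120
  (1,1): 0.02·log₂(2.0000) = 0.0200
  (1,2): 0.07·log₂(0.7955) = -0.0231
  (2,0): 0.35·log₂(1.8060) = 0.2985
  (2,1): 0.01·log₂(0.5263) = -0.0093
  (2,2): 0.02·log₂(0.1196) = -0.0613
  (3,0): 0.05·log₂(0.2334) = -0.1049
  (3,1): 0.02·log₂(0.9524) = -0.0014
  (3,2): 0.35·log₂(1.8939) = 0.3225
Sum = 0.453 bits.

0.453 bits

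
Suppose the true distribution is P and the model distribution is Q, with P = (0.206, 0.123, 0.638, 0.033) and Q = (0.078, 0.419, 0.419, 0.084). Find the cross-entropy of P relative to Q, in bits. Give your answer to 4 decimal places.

H(P,Q) = −Σ p·log₂ q.
  −0.206·log₂(0.078) = 0.75816
  −0.123·log₂(0.419) = 0.15436
  −0.638·log₂(0.419) = 0.80068
  −0.033·log₂(0.084) = 0.11792
H(P,Q) = 1.8311 bits.

1.8311 bits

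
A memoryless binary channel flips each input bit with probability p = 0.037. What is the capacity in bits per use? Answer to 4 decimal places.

Binary symmetric channel: C = 1 − h₂(ε) where h₂ is the binary entropy function.
h₂(0.037) = −0.037·log₂0.037 − 0.963·log₂0.963 = 0.2284.
C = 1 − 0.2284 = 0.7716 bits per channel use.

0.7716 bits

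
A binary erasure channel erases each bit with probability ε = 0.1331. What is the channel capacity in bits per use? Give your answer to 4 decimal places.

0.8669 bits

Binary erasure channel: capacity C = 1 − ε.
C = 1 − 0.1331 = 0.8669 bits per channel use.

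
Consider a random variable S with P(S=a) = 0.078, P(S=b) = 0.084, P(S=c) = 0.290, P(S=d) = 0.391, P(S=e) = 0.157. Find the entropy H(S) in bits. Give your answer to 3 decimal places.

H(S) = −Σ p·log₂ p.
  −(0.078)·log₂(0.078) = 0.2871
  −(0.084)·log₂(0.084) = 0.3002
  −(0.290)·log₂(0.290) = 0.5179
  −(0.391)·log₂(0.391) = 0.5297
  −(0.157)·log₂(0.157) = 0.4194
Sum: 0.2871 + 0.3002 + 0.5179 + 0.5297 + 0.4194 = 2.054 bits.

2.054 bits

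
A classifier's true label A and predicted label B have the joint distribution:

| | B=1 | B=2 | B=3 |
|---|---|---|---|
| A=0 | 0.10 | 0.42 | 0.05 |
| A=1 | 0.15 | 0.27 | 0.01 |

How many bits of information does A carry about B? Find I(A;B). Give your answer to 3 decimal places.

0.038 bits

Marginals: p(A) = (0.5700, 0.4300), p(B) = (0.2500, 0.6900, 0.0600).
I(A;B) = H(A) + H(B) − H(A,B).
H(A) = 0.9858, H(B) = 1.1129, H(A,B) = 2.0609.
I(A;B) = 0.9858 + 1.1129 − 2.0609 = 0.038 bits.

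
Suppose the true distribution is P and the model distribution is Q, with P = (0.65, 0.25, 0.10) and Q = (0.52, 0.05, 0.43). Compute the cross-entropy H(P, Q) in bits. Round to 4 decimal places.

1.8155 bits

H(P,Q) = −Σ p·log₂ q.
  −0.65·log₂(0.52) = 0.61322
  −0.25·log₂(0.05) = 1.08048
  −0.10·log₂(0.43) = 0.12176
H(P,Q) = 1.8155 bits.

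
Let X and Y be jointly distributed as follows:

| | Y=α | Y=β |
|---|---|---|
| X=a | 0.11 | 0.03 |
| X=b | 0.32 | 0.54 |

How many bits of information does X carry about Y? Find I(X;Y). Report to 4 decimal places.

Marginals: p(X) = (0.1400, 0.8600), p(Y) = (0.4300, 0.5700).
I(X;Y) = Σ p(x,y)·log₂[p(x,y)/(p(x)p(y))].
  (a,α): 0.11·log₂(1.8272) = 0.09566
  (a,β): 0.03·log₂(0.3759) = -0.04234
  (b,α): 0.32·log₂(0.8653) = -0.06678
  (b,β): 0.54·log₂(1.1016) = 0.07538
Sum = 0.0619 bits.

0.0619 bits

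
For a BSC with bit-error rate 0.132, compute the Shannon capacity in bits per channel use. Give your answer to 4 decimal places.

Binary symmetric channel: C = 1 − h₂(ε) where h₂ is the binary entropy function.
h₂(0.132) = −0.132·log₂0.132 − 0.868·log₂0.868 = 0.5629.
C = 1 − 0.5629 = 0.4371 bits per channel use.

0.4371 bits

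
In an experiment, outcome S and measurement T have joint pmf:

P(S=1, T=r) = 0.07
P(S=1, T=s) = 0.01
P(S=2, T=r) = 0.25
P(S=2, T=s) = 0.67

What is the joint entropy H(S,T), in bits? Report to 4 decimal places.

H(S,T) = −Σ p(x,y)·log₂ p(x,y) over all 4 cells.
  cell (1,r): −0.07·log₂0.07 = 0.26856
  cell (1,s): −0.01·log₂0.01 = 0.06644
  cell (2,r): −0.25·log₂0.25 = 0.50000
  cell (2,s): −0.67·log₂0.67 = 0.38710
Sum = 1.2221 bits.

1.2221 bits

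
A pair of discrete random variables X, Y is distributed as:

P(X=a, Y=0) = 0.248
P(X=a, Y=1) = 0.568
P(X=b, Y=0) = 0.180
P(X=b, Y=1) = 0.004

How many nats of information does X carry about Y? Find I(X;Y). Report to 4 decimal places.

0.1623 nats

Marginals: p(X) = (0.8160, 0.1840), p(Y) = (0.4280, 0.5720).
I(X;Y) = Σ p(x,y)·ln[p(x,y)/(p(x)p(y))].
  (a,0): 0.248·ln(0.7101) = -0.08490
  (a,1): 0.568·ln(1.2169) = 0.11151
  (b,0): 0.180·ln(2.2857) = 0.14880
  (b,1): 0.004·ln(0.0380) = -0.01308
Sum = 0.1623 nats.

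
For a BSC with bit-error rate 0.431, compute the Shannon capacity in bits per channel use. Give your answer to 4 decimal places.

0.0138 bits

Binary symmetric channel: C = 1 − h₂(ε) where h₂ is the binary entropy function.
h₂(0.431) = −0.431·log₂0.431 − 0.569·log₂0.569 = 0.9862.
C = 1 − 0.9862 = 0.0138 bits per channel use.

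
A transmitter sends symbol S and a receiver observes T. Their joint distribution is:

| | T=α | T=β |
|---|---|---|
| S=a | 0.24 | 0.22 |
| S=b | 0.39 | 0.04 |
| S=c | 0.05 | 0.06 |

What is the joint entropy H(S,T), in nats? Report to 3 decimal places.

H(S,T) = −Σ p(x,y)·ln p(x,y) over all 6 cells.
  cell (a,α): −0.24·ln0.24 = 0.3425
  cell (a,β): −0.22·ln0.22 = 0.3331
  cell (b,α): −0.39·ln0.39 = 0.3672
  cell (b,β): −0.04·ln0.04 = 0.1288
  cell (c,α): −0.05·ln0.05 = 0.1498
  cell (c,β): −0.06·ln0.06 = 0.1688
Sum = 1.490 nats.

1.490 nats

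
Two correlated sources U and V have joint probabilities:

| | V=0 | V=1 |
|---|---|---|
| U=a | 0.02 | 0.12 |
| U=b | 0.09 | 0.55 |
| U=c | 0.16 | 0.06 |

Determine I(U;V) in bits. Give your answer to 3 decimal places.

0.198 bits

Marginals: p(U) = (0.1400, 0.6400, 0.2200), p(V) = (0.2700, 0.7300).
I(U;V) = Σ p(x,y)·log₂[p(x,y)/(p(x)p(y))].
  (a,0): 0.02·log₂(0.5291) = -0.0184
  (a,1): 0.12·log₂(1.1742) = 0.0278
  (b,0): 0.09·log₂(0.5208) = -0.0847
  (b,1): 0.55·log₂(1.1772) = 0.1295
  (c,0): 0.16·log₂(2.6936) = 0.2287
  (c,1): 0.06·log₂(0.3736) = -0.0852
Sum = 0.198 bits.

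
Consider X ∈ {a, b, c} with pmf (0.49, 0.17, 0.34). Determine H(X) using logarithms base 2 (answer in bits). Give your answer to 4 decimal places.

H(X) = −Σ p·log₂ p.
  −(0.49)·log₂(0.49) = 0.50428
  −(0.17)·log₂(0.17) = 0.43459
  −(0.34)·log₂(0.34) = 0.52917
Sum: 0.50428 + 0.43459 + 0.52917 = 1.4680 bits.

1.4680 bits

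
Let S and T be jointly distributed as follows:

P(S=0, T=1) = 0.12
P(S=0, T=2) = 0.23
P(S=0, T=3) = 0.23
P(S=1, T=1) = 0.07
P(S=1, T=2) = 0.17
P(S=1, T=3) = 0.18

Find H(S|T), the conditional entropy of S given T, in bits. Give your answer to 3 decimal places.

0.979 bits

Marginals: p(S) = (0.5800, 0.4200), p(T) = (0.1900, 0.4000, 0.4100).
H(S|T) = Σ p(T) · H(S|T=·).
  T=1: p=0.1900, H(S|T=1) = 0.9495
  T=2: p=0.4000, H(S|T=2) = 0.9837
  T=3: p=0.4100, H(S|T=3) = 0.9892
Weighted sum = 0.979 bits.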